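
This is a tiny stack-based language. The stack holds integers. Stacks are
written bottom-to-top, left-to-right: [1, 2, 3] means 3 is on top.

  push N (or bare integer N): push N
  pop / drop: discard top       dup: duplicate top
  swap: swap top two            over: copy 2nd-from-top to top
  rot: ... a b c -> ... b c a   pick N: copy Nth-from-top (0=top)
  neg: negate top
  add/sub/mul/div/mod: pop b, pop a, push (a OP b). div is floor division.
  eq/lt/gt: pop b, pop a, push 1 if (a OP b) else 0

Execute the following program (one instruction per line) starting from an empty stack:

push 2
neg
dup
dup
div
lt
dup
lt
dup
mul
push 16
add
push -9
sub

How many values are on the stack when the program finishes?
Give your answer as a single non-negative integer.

Answer: 1

Derivation:
After 'push 2': stack = [2] (depth 1)
After 'neg': stack = [-2] (depth 1)
After 'dup': stack = [-2, -2] (depth 2)
After 'dup': stack = [-2, -2, -2] (depth 3)
After 'div': stack = [-2, 1] (depth 2)
After 'lt': stack = [1] (depth 1)
After 'dup': stack = [1, 1] (depth 2)
After 'lt': stack = [0] (depth 1)
After 'dup': stack = [0, 0] (depth 2)
After 'mul': stack = [0] (depth 1)
After 'push 16': stack = [0, 16] (depth 2)
After 'add': stack = [16] (depth 1)
After 'push -9': stack = [16, -9] (depth 2)
After 'sub': stack = [25] (depth 1)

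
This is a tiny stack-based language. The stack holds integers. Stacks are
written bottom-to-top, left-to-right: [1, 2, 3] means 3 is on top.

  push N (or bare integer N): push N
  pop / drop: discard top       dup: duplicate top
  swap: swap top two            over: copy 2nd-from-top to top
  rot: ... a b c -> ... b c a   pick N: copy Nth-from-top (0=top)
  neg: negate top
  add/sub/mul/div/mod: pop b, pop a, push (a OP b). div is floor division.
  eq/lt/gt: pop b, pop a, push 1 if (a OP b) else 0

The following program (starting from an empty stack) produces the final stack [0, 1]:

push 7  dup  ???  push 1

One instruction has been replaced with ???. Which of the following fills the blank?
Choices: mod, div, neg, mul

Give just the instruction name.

Stack before ???: [7, 7]
Stack after ???:  [0]
Checking each choice:
  mod: MATCH
  div: produces [1, 1]
  neg: produces [7, -7, 1]
  mul: produces [49, 1]


Answer: mod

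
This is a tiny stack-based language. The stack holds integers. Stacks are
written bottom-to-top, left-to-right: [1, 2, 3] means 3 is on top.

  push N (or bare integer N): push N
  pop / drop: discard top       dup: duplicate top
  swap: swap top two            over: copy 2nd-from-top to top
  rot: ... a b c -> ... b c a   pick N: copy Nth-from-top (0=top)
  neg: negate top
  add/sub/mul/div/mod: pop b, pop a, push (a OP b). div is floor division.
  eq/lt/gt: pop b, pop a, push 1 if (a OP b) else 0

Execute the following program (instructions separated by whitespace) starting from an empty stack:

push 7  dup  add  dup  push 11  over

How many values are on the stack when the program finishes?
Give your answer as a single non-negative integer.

After 'push 7': stack = [7] (depth 1)
After 'dup': stack = [7, 7] (depth 2)
After 'add': stack = [14] (depth 1)
After 'dup': stack = [14, 14] (depth 2)
After 'push 11': stack = [14, 14, 11] (depth 3)
After 'over': stack = [14, 14, 11, 14] (depth 4)

Answer: 4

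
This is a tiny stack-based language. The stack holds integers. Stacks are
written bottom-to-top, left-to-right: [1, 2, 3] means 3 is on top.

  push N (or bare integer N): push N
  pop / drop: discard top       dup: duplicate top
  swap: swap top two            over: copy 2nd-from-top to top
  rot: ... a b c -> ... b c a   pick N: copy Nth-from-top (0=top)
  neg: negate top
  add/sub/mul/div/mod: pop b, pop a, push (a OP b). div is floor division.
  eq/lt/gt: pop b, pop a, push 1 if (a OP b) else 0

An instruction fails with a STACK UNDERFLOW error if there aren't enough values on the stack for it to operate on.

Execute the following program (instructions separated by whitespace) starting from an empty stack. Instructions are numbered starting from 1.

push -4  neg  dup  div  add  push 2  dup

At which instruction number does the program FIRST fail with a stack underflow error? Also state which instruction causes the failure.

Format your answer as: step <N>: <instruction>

Answer: step 5: add

Derivation:
Step 1 ('push -4'): stack = [-4], depth = 1
Step 2 ('neg'): stack = [4], depth = 1
Step 3 ('dup'): stack = [4, 4], depth = 2
Step 4 ('div'): stack = [1], depth = 1
Step 5 ('add'): needs 2 value(s) but depth is 1 — STACK UNDERFLOW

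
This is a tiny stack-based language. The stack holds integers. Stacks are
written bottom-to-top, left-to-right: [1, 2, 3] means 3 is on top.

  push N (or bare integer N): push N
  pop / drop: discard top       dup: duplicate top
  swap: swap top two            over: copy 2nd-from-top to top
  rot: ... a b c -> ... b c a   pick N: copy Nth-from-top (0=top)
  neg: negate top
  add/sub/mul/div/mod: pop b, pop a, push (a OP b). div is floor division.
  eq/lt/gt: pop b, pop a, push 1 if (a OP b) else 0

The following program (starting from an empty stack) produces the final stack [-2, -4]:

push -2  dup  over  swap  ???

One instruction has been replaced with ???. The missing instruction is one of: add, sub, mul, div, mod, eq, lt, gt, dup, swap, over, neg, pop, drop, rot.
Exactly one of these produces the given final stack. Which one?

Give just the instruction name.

Stack before ???: [-2, -2, -2]
Stack after ???:  [-2, -4]
The instruction that transforms [-2, -2, -2] -> [-2, -4] is: add

Answer: add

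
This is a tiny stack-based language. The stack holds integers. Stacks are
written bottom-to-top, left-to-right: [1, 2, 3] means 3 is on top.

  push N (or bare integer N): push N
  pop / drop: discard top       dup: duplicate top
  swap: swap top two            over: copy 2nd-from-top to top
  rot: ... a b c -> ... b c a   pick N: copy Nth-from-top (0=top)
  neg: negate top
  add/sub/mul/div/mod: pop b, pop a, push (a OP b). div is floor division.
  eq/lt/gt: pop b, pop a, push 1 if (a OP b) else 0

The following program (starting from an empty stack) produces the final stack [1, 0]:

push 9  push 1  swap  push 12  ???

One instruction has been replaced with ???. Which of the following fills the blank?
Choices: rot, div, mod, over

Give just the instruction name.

Answer: div

Derivation:
Stack before ???: [1, 9, 12]
Stack after ???:  [1, 0]
Checking each choice:
  rot: produces [9, 12, 1]
  div: MATCH
  mod: produces [1, 9]
  over: produces [1, 9, 12, 9]


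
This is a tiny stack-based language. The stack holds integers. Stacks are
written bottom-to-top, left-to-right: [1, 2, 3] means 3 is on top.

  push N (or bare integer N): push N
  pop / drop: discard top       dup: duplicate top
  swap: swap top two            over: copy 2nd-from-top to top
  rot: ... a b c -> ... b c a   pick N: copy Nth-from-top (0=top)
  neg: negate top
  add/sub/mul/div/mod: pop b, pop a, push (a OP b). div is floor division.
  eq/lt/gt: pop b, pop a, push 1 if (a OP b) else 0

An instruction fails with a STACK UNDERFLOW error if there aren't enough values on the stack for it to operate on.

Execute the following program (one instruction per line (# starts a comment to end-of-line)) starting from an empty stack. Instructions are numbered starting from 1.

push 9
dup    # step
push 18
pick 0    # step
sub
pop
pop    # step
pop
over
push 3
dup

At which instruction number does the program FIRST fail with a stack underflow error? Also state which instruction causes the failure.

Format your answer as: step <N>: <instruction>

Step 1 ('push 9'): stack = [9], depth = 1
Step 2 ('dup'): stack = [9, 9], depth = 2
Step 3 ('push 18'): stack = [9, 9, 18], depth = 3
Step 4 ('pick 0'): stack = [9, 9, 18, 18], depth = 4
Step 5 ('sub'): stack = [9, 9, 0], depth = 3
Step 6 ('pop'): stack = [9, 9], depth = 2
Step 7 ('pop'): stack = [9], depth = 1
Step 8 ('pop'): stack = [], depth = 0
Step 9 ('over'): needs 2 value(s) but depth is 0 — STACK UNDERFLOW

Answer: step 9: over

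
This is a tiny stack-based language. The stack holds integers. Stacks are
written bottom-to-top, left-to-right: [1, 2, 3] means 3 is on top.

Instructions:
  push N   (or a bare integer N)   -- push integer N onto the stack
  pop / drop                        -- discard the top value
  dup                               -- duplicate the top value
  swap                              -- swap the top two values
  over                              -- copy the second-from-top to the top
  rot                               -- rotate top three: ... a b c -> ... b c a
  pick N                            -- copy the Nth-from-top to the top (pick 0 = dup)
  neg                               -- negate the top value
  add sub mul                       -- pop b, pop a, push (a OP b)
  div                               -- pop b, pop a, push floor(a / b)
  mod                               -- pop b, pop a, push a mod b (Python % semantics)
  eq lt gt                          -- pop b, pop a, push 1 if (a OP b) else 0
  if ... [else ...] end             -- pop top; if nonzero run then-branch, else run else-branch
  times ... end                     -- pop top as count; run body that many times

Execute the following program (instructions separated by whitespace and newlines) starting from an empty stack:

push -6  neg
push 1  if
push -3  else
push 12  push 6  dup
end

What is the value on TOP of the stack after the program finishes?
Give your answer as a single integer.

Answer: -3

Derivation:
After 'push -6': [-6]
After 'neg': [6]
After 'push 1': [6, 1]
After 'if': [6]
After 'push -3': [6, -3]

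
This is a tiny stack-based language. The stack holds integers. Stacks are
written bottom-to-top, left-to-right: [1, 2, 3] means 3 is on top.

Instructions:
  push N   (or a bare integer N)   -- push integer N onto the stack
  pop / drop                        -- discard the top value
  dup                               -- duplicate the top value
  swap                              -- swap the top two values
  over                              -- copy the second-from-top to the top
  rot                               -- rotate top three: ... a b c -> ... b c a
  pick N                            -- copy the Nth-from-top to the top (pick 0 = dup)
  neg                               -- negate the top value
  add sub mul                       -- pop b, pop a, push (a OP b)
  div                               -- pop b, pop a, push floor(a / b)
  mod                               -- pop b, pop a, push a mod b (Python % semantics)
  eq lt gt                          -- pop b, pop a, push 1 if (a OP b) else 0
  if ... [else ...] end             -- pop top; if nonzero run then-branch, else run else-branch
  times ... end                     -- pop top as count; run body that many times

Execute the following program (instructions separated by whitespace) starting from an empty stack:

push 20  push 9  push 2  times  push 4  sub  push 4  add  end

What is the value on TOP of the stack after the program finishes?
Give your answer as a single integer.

After 'push 20': [20]
After 'push 9': [20, 9]
After 'push 2': [20, 9, 2]
After 'times': [20, 9]
After 'push 4': [20, 9, 4]
After 'sub': [20, 5]
After 'push 4': [20, 5, 4]
After 'add': [20, 9]
After 'push 4': [20, 9, 4]
After 'sub': [20, 5]
After 'push 4': [20, 5, 4]
After 'add': [20, 9]

Answer: 9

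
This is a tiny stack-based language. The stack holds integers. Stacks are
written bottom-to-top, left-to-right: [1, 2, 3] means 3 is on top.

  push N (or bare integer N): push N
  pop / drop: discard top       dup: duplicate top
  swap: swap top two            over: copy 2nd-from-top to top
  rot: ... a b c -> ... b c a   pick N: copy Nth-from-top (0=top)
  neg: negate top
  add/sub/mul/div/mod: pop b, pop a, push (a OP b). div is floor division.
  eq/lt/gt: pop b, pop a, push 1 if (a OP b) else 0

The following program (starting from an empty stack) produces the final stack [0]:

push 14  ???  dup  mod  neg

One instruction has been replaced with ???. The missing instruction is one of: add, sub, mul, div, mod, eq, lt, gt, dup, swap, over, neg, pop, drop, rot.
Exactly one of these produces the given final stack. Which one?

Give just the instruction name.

Stack before ???: [14]
Stack after ???:  [-14]
The instruction that transforms [14] -> [-14] is: neg

Answer: neg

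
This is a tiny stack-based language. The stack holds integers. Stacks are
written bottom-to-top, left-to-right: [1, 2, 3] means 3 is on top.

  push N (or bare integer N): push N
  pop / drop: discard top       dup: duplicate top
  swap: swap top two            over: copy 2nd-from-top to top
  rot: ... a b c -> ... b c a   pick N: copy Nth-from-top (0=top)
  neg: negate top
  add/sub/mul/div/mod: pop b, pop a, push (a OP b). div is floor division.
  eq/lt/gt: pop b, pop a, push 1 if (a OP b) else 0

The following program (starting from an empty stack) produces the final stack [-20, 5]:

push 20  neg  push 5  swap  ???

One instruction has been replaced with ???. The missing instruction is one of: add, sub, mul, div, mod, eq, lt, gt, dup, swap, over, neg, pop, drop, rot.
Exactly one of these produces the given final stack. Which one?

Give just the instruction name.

Stack before ???: [5, -20]
Stack after ???:  [-20, 5]
The instruction that transforms [5, -20] -> [-20, 5] is: swap

Answer: swap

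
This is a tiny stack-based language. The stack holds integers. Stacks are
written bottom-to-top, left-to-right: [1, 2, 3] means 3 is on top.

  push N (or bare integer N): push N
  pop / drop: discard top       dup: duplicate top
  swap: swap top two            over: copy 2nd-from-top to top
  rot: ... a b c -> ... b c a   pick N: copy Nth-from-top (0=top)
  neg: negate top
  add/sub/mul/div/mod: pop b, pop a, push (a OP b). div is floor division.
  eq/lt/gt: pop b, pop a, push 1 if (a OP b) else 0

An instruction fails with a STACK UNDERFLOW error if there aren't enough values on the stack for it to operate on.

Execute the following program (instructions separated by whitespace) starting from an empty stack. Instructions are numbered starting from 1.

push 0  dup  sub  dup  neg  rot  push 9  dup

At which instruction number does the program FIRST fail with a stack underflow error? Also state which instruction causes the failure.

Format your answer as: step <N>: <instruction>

Answer: step 6: rot

Derivation:
Step 1 ('push 0'): stack = [0], depth = 1
Step 2 ('dup'): stack = [0, 0], depth = 2
Step 3 ('sub'): stack = [0], depth = 1
Step 4 ('dup'): stack = [0, 0], depth = 2
Step 5 ('neg'): stack = [0, 0], depth = 2
Step 6 ('rot'): needs 3 value(s) but depth is 2 — STACK UNDERFLOW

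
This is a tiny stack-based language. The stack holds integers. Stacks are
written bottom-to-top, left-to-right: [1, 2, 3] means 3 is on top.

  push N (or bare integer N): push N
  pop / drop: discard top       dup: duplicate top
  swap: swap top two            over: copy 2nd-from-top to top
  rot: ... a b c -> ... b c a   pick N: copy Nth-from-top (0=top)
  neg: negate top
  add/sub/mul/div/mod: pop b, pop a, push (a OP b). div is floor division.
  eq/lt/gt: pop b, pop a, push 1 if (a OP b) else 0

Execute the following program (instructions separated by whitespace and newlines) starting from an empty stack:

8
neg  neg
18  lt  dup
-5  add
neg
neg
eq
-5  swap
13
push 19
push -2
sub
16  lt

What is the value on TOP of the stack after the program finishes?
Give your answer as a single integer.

Answer: 0

Derivation:
After 'push 8': [8]
After 'neg': [-8]
After 'neg': [8]
After 'push 18': [8, 18]
After 'lt': [1]
After 'dup': [1, 1]
After 'push -5': [1, 1, -5]
After 'add': [1, -4]
After 'neg': [1, 4]
After 'neg': [1, -4]
After 'eq': [0]
After 'push -5': [0, -5]
After 'swap': [-5, 0]
After 'push 13': [-5, 0, 13]
After 'push 19': [-5, 0, 13, 19]
After 'push -2': [-5, 0, 13, 19, -2]
After 'sub': [-5, 0, 13, 21]
After 'push 16': [-5, 0, 13, 21, 16]
After 'lt': [-5, 0, 13, 0]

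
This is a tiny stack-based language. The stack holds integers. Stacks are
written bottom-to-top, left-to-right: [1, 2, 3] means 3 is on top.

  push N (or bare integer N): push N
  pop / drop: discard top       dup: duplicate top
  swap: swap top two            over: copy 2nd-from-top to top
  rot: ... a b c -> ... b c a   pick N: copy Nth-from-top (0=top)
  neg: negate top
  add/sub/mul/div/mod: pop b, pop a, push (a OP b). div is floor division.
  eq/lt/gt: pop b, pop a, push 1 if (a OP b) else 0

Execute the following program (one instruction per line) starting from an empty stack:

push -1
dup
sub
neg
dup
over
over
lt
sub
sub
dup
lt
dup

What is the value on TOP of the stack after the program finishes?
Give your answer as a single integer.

Answer: 0

Derivation:
After 'push -1': [-1]
After 'dup': [-1, -1]
After 'sub': [0]
After 'neg': [0]
After 'dup': [0, 0]
After 'over': [0, 0, 0]
After 'over': [0, 0, 0, 0]
After 'lt': [0, 0, 0]
After 'sub': [0, 0]
After 'sub': [0]
After 'dup': [0, 0]
After 'lt': [0]
After 'dup': [0, 0]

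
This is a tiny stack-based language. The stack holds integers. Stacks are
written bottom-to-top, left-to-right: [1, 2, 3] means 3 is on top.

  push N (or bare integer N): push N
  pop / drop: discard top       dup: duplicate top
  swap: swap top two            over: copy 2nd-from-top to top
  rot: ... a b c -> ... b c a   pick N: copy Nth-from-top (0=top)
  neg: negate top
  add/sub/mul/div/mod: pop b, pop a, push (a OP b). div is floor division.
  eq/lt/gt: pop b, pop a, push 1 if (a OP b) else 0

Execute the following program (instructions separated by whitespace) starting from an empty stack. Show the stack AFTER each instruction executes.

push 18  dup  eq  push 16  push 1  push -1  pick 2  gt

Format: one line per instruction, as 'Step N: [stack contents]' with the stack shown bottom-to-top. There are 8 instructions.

Step 1: [18]
Step 2: [18, 18]
Step 3: [1]
Step 4: [1, 16]
Step 5: [1, 16, 1]
Step 6: [1, 16, 1, -1]
Step 7: [1, 16, 1, -1, 16]
Step 8: [1, 16, 1, 0]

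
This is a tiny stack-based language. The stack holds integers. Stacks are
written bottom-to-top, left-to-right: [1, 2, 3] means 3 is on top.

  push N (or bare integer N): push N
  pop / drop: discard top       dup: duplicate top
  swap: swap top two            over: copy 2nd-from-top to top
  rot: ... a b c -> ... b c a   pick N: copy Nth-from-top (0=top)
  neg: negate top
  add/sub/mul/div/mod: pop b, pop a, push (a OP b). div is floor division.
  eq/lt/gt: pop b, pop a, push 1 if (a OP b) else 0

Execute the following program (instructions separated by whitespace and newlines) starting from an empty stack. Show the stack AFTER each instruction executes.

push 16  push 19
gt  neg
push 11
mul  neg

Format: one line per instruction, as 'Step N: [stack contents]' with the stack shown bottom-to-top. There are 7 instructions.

Step 1: [16]
Step 2: [16, 19]
Step 3: [0]
Step 4: [0]
Step 5: [0, 11]
Step 6: [0]
Step 7: [0]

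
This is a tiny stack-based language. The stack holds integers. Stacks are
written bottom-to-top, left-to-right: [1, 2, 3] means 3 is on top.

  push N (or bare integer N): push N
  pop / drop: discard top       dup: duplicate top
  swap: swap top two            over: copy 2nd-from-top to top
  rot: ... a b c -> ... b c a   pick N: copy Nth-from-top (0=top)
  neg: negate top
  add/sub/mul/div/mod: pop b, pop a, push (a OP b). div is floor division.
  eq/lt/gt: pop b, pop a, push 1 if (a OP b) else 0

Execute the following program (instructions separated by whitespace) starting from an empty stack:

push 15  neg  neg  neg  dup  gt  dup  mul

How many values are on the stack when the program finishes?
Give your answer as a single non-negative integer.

After 'push 15': stack = [15] (depth 1)
After 'neg': stack = [-15] (depth 1)
After 'neg': stack = [15] (depth 1)
After 'neg': stack = [-15] (depth 1)
After 'dup': stack = [-15, -15] (depth 2)
After 'gt': stack = [0] (depth 1)
After 'dup': stack = [0, 0] (depth 2)
After 'mul': stack = [0] (depth 1)

Answer: 1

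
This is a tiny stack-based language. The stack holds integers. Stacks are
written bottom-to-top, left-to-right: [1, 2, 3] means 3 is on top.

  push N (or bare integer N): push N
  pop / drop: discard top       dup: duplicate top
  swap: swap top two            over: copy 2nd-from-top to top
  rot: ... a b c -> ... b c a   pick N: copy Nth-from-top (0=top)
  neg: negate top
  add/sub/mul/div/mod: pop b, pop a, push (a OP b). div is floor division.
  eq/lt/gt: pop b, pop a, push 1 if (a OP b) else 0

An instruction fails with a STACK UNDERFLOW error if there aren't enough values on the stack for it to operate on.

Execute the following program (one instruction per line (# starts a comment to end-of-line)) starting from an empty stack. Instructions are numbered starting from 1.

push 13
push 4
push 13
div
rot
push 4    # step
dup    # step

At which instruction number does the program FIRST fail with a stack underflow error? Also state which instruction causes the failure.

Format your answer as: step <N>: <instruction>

Step 1 ('push 13'): stack = [13], depth = 1
Step 2 ('push 4'): stack = [13, 4], depth = 2
Step 3 ('push 13'): stack = [13, 4, 13], depth = 3
Step 4 ('div'): stack = [13, 0], depth = 2
Step 5 ('rot'): needs 3 value(s) but depth is 2 — STACK UNDERFLOW

Answer: step 5: rot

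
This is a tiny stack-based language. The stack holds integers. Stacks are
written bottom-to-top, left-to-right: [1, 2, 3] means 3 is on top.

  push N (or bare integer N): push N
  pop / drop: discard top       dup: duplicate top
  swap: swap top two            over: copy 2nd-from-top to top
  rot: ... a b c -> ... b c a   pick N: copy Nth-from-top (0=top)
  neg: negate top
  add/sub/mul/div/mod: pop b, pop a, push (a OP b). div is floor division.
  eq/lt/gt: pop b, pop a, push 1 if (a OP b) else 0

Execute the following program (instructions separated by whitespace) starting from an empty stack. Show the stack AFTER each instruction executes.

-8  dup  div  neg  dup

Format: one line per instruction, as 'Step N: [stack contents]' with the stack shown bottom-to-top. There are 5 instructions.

Step 1: [-8]
Step 2: [-8, -8]
Step 3: [1]
Step 4: [-1]
Step 5: [-1, -1]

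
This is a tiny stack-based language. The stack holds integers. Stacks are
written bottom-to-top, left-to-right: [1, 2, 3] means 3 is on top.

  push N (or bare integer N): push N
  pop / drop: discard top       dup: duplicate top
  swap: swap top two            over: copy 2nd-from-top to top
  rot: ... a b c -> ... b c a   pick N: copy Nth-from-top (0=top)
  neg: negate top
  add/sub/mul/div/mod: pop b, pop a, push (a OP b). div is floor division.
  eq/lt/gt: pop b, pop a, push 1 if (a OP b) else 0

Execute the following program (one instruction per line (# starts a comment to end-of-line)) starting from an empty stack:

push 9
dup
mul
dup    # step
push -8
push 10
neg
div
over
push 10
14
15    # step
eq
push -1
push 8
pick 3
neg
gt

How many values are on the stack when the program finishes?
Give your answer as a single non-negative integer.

After 'push 9': stack = [9] (depth 1)
After 'dup': stack = [9, 9] (depth 2)
After 'mul': stack = [81] (depth 1)
After 'dup': stack = [81, 81] (depth 2)
After 'push -8': stack = [81, 81, -8] (depth 3)
After 'push 10': stack = [81, 81, -8, 10] (depth 4)
After 'neg': stack = [81, 81, -8, -10] (depth 4)
After 'div': stack = [81, 81, 0] (depth 3)
After 'over': stack = [81, 81, 0, 81] (depth 4)
After 'push 10': stack = [81, 81, 0, 81, 10] (depth 5)
After 'push 14': stack = [81, 81, 0, 81, 10, 14] (depth 6)
After 'push 15': stack = [81, 81, 0, 81, 10, 14, 15] (depth 7)
After 'eq': stack = [81, 81, 0, 81, 10, 0] (depth 6)
After 'push -1': stack = [81, 81, 0, 81, 10, 0, -1] (depth 7)
After 'push 8': stack = [81, 81, 0, 81, 10, 0, -1, 8] (depth 8)
After 'pick 3': stack = [81, 81, 0, 81, 10, 0, -1, 8, 10] (depth 9)
After 'neg': stack = [81, 81, 0, 81, 10, 0, -1, 8, -10] (depth 9)
After 'gt': stack = [81, 81, 0, 81, 10, 0, -1, 1] (depth 8)

Answer: 8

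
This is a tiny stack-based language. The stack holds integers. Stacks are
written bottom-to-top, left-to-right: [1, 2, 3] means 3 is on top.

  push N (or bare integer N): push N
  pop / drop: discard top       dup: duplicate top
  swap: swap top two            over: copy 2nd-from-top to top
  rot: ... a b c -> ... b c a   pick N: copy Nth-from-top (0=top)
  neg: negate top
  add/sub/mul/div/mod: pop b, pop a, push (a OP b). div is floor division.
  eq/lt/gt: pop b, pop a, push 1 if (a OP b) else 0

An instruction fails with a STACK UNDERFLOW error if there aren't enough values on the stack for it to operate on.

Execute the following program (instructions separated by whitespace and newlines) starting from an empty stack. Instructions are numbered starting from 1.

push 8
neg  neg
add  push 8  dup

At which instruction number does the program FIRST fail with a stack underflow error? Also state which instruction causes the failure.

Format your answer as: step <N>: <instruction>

Step 1 ('push 8'): stack = [8], depth = 1
Step 2 ('neg'): stack = [-8], depth = 1
Step 3 ('neg'): stack = [8], depth = 1
Step 4 ('add'): needs 2 value(s) but depth is 1 — STACK UNDERFLOW

Answer: step 4: add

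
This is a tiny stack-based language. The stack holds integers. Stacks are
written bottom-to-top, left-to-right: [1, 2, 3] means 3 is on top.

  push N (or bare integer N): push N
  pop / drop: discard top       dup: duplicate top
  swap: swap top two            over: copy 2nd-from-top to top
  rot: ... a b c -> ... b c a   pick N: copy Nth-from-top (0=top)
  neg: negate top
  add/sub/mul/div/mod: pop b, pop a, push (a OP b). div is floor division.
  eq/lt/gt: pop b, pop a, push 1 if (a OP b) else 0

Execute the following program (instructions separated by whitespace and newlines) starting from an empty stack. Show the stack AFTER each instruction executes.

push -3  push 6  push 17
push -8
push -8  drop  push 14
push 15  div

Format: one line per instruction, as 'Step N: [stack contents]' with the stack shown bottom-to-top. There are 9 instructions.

Step 1: [-3]
Step 2: [-3, 6]
Step 3: [-3, 6, 17]
Step 4: [-3, 6, 17, -8]
Step 5: [-3, 6, 17, -8, -8]
Step 6: [-3, 6, 17, -8]
Step 7: [-3, 6, 17, -8, 14]
Step 8: [-3, 6, 17, -8, 14, 15]
Step 9: [-3, 6, 17, -8, 0]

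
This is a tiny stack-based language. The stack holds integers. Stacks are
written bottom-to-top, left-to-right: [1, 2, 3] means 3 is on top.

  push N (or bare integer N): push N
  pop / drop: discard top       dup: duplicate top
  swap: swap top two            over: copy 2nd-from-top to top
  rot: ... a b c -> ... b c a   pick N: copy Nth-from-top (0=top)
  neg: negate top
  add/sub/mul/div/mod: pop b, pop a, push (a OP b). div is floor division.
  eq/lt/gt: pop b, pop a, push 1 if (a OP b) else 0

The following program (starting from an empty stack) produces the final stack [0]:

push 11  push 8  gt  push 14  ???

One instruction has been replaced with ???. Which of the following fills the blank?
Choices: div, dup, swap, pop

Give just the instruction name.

Answer: div

Derivation:
Stack before ???: [1, 14]
Stack after ???:  [0]
Checking each choice:
  div: MATCH
  dup: produces [1, 14, 14]
  swap: produces [14, 1]
  pop: produces [1]


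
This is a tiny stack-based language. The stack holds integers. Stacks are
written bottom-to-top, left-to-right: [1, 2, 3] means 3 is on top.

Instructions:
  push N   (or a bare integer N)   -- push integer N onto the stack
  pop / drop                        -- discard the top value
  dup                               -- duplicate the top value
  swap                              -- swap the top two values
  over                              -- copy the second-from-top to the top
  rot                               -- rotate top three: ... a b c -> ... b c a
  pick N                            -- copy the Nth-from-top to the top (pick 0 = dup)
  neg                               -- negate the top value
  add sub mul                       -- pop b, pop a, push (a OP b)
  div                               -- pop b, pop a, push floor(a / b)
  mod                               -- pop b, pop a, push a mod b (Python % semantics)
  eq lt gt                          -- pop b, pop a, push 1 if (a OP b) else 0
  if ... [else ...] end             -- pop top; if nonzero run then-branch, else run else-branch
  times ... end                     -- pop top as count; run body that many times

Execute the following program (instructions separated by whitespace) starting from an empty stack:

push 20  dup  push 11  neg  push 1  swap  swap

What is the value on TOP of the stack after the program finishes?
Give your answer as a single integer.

After 'push 20': [20]
After 'dup': [20, 20]
After 'push 11': [20, 20, 11]
After 'neg': [20, 20, -11]
After 'push 1': [20, 20, -11, 1]
After 'swap': [20, 20, 1, -11]
After 'swap': [20, 20, -11, 1]

Answer: 1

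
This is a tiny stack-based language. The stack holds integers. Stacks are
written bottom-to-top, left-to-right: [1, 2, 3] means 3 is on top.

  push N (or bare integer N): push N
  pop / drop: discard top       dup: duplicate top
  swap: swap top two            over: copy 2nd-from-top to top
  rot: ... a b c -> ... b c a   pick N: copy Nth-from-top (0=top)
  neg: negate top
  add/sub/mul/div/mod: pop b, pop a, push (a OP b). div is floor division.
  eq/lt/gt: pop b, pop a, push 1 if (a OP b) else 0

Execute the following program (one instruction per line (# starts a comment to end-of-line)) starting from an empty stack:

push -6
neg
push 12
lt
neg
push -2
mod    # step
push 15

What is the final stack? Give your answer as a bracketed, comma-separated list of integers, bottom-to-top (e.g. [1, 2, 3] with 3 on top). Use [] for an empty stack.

Answer: [-1, 15]

Derivation:
After 'push -6': [-6]
After 'neg': [6]
After 'push 12': [6, 12]
After 'lt': [1]
After 'neg': [-1]
After 'push -2': [-1, -2]
After 'mod': [-1]
After 'push 15': [-1, 15]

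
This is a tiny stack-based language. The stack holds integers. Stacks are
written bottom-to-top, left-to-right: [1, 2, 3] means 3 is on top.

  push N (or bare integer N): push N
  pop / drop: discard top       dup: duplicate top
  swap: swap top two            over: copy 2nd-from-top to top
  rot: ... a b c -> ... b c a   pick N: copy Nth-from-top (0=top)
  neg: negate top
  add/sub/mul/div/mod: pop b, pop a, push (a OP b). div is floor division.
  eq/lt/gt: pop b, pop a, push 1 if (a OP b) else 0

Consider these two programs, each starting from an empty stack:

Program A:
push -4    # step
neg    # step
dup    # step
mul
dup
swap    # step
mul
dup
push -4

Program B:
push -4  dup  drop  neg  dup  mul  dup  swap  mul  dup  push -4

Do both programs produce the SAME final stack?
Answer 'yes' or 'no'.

Answer: yes

Derivation:
Program A trace:
  After 'push -4': [-4]
  After 'neg': [4]
  After 'dup': [4, 4]
  After 'mul': [16]
  After 'dup': [16, 16]
  After 'swap': [16, 16]
  After 'mul': [256]
  After 'dup': [256, 256]
  After 'push -4': [256, 256, -4]
Program A final stack: [256, 256, -4]

Program B trace:
  After 'push -4': [-4]
  After 'dup': [-4, -4]
  After 'drop': [-4]
  After 'neg': [4]
  After 'dup': [4, 4]
  After 'mul': [16]
  After 'dup': [16, 16]
  After 'swap': [16, 16]
  After 'mul': [256]
  After 'dup': [256, 256]
  After 'push -4': [256, 256, -4]
Program B final stack: [256, 256, -4]
Same: yes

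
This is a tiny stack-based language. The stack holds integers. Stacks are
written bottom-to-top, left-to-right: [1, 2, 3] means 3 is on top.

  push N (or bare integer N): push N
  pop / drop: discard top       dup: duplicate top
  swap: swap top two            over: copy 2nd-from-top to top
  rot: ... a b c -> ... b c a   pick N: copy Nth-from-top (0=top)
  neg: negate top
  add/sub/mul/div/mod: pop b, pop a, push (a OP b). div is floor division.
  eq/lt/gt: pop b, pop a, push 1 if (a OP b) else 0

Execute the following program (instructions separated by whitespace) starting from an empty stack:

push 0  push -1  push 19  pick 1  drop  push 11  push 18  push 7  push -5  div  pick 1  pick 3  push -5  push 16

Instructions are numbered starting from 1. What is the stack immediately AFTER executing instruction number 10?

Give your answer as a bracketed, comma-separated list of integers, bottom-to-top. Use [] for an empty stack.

Step 1 ('push 0'): [0]
Step 2 ('push -1'): [0, -1]
Step 3 ('push 19'): [0, -1, 19]
Step 4 ('pick 1'): [0, -1, 19, -1]
Step 5 ('drop'): [0, -1, 19]
Step 6 ('push 11'): [0, -1, 19, 11]
Step 7 ('push 18'): [0, -1, 19, 11, 18]
Step 8 ('push 7'): [0, -1, 19, 11, 18, 7]
Step 9 ('push -5'): [0, -1, 19, 11, 18, 7, -5]
Step 10 ('div'): [0, -1, 19, 11, 18, -2]

Answer: [0, -1, 19, 11, 18, -2]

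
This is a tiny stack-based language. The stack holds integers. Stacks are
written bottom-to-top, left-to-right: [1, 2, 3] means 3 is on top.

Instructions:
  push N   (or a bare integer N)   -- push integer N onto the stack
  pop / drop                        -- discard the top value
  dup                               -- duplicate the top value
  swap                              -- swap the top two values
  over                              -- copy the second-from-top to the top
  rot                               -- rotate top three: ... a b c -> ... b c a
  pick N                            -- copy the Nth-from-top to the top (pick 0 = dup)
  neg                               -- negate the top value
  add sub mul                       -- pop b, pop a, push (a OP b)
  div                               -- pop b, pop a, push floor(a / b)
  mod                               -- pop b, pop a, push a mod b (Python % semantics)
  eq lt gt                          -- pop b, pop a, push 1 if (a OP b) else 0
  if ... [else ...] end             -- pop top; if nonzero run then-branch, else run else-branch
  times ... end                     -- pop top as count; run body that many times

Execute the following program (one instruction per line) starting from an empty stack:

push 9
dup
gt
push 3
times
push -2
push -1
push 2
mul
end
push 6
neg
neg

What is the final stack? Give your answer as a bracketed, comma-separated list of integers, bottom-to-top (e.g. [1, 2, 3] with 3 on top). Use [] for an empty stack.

Answer: [0, -2, -2, -2, -2, -2, -2, 6]

Derivation:
After 'push 9': [9]
After 'dup': [9, 9]
After 'gt': [0]
After 'push 3': [0, 3]
After 'times': [0]
After 'push -2': [0, -2]
After 'push -1': [0, -2, -1]
After 'push 2': [0, -2, -1, 2]
After 'mul': [0, -2, -2]
After 'push -2': [0, -2, -2, -2]
After 'push -1': [0, -2, -2, -2, -1]
After 'push 2': [0, -2, -2, -2, -1, 2]
After 'mul': [0, -2, -2, -2, -2]
After 'push -2': [0, -2, -2, -2, -2, -2]
After 'push -1': [0, -2, -2, -2, -2, -2, -1]
After 'push 2': [0, -2, -2, -2, -2, -2, -1, 2]
After 'mul': [0, -2, -2, -2, -2, -2, -2]
After 'push 6': [0, -2, -2, -2, -2, -2, -2, 6]
After 'neg': [0, -2, -2, -2, -2, -2, -2, -6]
After 'neg': [0, -2, -2, -2, -2, -2, -2, 6]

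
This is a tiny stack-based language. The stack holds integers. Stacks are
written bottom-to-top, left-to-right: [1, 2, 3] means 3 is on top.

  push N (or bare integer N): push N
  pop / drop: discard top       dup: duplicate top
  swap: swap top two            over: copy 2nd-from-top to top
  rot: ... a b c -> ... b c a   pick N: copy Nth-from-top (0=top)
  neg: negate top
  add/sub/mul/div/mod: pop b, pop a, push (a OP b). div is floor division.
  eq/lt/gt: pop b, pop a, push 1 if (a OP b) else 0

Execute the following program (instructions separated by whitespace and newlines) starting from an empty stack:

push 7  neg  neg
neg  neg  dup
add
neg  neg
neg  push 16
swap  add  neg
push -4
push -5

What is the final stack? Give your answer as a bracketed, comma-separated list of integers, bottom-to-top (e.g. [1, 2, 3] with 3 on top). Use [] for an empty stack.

After 'push 7': [7]
After 'neg': [-7]
After 'neg': [7]
After 'neg': [-7]
After 'neg': [7]
After 'dup': [7, 7]
After 'add': [14]
After 'neg': [-14]
After 'neg': [14]
After 'neg': [-14]
After 'push 16': [-14, 16]
After 'swap': [16, -14]
After 'add': [2]
After 'neg': [-2]
After 'push -4': [-2, -4]
After 'push -5': [-2, -4, -5]

Answer: [-2, -4, -5]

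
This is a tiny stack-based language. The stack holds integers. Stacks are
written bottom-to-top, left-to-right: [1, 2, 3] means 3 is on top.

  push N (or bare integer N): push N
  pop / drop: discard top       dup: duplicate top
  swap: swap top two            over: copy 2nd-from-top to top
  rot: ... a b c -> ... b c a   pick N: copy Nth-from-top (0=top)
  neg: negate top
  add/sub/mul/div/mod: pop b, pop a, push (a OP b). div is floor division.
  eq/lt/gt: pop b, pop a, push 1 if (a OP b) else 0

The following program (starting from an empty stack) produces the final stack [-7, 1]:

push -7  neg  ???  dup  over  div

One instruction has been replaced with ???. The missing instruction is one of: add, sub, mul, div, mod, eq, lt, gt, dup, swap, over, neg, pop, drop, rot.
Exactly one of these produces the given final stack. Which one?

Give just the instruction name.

Stack before ???: [7]
Stack after ???:  [-7]
The instruction that transforms [7] -> [-7] is: neg

Answer: neg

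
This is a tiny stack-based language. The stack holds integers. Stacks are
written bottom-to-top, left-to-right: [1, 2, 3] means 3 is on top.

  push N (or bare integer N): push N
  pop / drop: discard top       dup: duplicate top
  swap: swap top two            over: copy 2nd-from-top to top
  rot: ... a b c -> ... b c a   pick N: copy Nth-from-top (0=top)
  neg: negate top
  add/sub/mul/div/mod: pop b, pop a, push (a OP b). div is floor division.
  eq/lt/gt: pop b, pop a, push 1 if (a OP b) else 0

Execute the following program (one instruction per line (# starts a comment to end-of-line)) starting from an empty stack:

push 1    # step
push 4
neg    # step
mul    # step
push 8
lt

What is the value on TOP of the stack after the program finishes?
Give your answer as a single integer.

Answer: 1

Derivation:
After 'push 1': [1]
After 'push 4': [1, 4]
After 'neg': [1, -4]
After 'mul': [-4]
After 'push 8': [-4, 8]
After 'lt': [1]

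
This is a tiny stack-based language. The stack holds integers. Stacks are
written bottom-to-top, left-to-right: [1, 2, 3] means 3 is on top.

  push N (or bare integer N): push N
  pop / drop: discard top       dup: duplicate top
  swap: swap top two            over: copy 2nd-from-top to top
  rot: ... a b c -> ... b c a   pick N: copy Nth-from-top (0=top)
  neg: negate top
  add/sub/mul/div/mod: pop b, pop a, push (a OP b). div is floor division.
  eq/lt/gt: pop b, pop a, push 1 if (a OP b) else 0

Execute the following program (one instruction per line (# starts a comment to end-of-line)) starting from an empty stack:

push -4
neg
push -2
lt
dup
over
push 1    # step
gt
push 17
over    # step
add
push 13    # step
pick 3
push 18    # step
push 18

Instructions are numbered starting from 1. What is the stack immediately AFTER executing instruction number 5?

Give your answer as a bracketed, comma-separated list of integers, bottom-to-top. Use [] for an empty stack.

Answer: [0, 0]

Derivation:
Step 1 ('push -4'): [-4]
Step 2 ('neg'): [4]
Step 3 ('push -2'): [4, -2]
Step 4 ('lt'): [0]
Step 5 ('dup'): [0, 0]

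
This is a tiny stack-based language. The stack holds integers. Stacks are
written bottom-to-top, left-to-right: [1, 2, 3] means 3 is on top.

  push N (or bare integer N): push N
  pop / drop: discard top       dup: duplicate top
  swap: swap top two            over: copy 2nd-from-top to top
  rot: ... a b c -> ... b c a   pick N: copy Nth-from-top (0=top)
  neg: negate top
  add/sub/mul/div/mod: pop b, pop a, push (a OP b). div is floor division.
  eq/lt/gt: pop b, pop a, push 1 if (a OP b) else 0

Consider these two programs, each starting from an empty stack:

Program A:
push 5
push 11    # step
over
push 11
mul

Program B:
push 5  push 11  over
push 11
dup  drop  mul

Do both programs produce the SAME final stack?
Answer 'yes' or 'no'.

Answer: yes

Derivation:
Program A trace:
  After 'push 5': [5]
  After 'push 11': [5, 11]
  After 'over': [5, 11, 5]
  After 'push 11': [5, 11, 5, 11]
  After 'mul': [5, 11, 55]
Program A final stack: [5, 11, 55]

Program B trace:
  After 'push 5': [5]
  After 'push 11': [5, 11]
  After 'over': [5, 11, 5]
  After 'push 11': [5, 11, 5, 11]
  After 'dup': [5, 11, 5, 11, 11]
  After 'drop': [5, 11, 5, 11]
  After 'mul': [5, 11, 55]
Program B final stack: [5, 11, 55]
Same: yes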